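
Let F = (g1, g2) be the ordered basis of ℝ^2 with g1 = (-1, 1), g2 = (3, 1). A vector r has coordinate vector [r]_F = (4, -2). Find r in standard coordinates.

The coordinates say r = 4g1 - 2g2; adding the scaled basis vectors gives (-10, 2).

(-10, 2)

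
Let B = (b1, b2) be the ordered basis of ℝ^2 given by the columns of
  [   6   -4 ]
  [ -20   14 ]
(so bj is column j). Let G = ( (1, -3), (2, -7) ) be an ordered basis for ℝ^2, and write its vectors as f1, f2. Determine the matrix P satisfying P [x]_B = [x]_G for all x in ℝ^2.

Let M have columns bj and N have columns fj. Then for every x, N [x]_G = x = M [x]_B, so P = N^(-1) M.
Since det N = -1, N^(-1) has integer entries; multiplying gives P = [[2, 0], [2, -2]].

[[2, 0], [2, -2]]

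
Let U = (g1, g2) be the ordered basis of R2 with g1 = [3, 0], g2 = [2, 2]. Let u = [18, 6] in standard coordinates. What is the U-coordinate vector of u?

Write u = c_1 g1 + c_2 g2 and solve for the c_i.
System: 3c_1 + 2c_2 = 18, 0c_1 + 2c_2 = 6; solving gives c_1 = 4, c_2 = 3.
Check: 4g1 + 3g2 = [18, 6].

[4, 3]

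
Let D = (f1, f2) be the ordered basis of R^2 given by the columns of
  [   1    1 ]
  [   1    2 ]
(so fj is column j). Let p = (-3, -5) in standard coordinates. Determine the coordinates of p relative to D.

[p]_D is the unique c with M c = p, where M has columns f1, f2.
System: c_1 + c_2 = -3, c_1 + 2c_2 = -5; solving gives c_1 = -1, c_2 = -2.
Check: -f1 - 2f2 = (-3, -5).

(-1, -2)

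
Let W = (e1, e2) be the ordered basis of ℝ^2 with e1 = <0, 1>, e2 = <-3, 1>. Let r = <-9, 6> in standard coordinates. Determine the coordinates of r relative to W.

[r]_W is the unique c with M c = r, where M has columns e1, e2.
System: 0c_1 - 3c_2 = -9, c_1 + c_2 = 6; solving gives c_1 = 3, c_2 = 3.
Check: 3e1 + 3e2 = <-9, 6>.

<3, 3>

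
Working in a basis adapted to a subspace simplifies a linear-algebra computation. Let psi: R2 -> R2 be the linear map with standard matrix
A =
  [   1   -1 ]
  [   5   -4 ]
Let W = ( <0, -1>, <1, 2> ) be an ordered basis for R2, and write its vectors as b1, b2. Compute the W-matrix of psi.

[[-2, 1], [1, -1]]

The j-th column of [psi]_W is [psi(bj)]_W.
psi(b1) = A b1 = <1, 4> = -2b1 + b2, so column 1 is <-2, 1>.
Repeating for b2 and assembling the columns gives [[-2, 1], [1, -1]].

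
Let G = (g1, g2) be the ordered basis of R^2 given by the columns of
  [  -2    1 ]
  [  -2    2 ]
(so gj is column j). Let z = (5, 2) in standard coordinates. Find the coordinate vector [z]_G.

(-4, -3)

We seek scalars with c_1 g1 + c_2 g2 = z; equivalently solve M c = z where the columns of M are g1, g2.
System: -2c_1 + c_2 = 5, -2c_1 + 2c_2 = 2; solving gives c_1 = -4, c_2 = -3.
Check: -4g1 - 3g2 = (5, 2).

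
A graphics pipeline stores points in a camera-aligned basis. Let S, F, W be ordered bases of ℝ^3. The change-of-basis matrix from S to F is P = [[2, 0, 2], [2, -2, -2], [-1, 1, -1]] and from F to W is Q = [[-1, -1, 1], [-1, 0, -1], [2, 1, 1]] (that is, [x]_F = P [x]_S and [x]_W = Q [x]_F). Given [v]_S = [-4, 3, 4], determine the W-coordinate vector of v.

Apply P to get F-coordinates [0, -22, 3], then Q to get W-coordinates.
The result is [v]_W = [25, -3, -19].

[25, -3, -19]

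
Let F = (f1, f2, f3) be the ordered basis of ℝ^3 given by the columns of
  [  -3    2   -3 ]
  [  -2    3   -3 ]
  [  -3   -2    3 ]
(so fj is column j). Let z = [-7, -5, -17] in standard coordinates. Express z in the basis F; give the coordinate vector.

Write z = c_1 f1 + ... + c_3 f3 and solve for the c_i.
Row-reducing the augmented matrix [M | z] gives c = (4, -2, -3).
Check: 4f1 - 2f2 - 3f3 = [-7, -5, -17].

[4, -2, -3]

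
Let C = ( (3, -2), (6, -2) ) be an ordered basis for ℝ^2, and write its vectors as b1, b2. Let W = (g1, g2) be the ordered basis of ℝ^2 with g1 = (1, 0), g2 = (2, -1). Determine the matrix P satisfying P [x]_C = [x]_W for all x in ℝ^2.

[[-1, 2], [2, 2]]

Let M have columns bj and N have columns gj. Then for every x, N [x]_W = x = M [x]_C, so P = N^(-1) M.
Since det N = -1, N^(-1) has integer entries; multiplying gives P = [[-1, 2], [2, 2]].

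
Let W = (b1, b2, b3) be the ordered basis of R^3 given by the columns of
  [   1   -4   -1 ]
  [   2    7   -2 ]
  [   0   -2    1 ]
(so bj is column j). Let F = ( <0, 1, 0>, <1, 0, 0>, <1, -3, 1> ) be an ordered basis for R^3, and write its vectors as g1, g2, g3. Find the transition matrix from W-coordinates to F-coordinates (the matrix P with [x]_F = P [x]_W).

[[2, 1, 1], [1, -2, -2], [0, -2, 1]]

Let M have columns bj and N have columns gj. Then for every x, N [x]_F = x = M [x]_W, so P = N^(-1) M.
Since det N = -1, N^(-1) has integer entries; multiplying gives P = [[2, 1, 1], [1, -2, -2], [0, -2, 1]].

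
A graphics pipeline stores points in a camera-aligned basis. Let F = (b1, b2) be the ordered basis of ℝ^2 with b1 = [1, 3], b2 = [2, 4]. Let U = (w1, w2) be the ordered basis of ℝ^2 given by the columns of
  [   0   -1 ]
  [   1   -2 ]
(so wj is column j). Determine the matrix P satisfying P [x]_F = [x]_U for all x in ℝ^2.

[[1, 0], [-1, -2]]

Column j of P is [bj]_U, since P maps F-coordinates to U-coordinates.
Expressing b1 in U: b1 = w1 - w2, so column 1 of P is [1, -1].
Doing the same for each bj gives P = [[1, 0], [-1, -2]].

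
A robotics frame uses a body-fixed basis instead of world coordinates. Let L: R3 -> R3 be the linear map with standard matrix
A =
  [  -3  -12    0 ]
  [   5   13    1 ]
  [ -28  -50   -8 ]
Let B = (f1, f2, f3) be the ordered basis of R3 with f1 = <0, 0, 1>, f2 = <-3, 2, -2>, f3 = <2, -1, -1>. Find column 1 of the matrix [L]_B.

Column 1 of [L]_B is the B-coordinate vector of L(f1).
In standard coordinates L(f1) = A f1 = <0, 1, -8>.
Converting to B: <0, 1, -8> = -f1 + 2f2 + 3f3, so the coordinate vector is <-1, 2, 3>.

<-1, 2, 3>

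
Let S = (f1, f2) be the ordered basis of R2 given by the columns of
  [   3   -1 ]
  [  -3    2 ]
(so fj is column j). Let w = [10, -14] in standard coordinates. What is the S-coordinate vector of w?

[w]_S is the unique c with M c = w, where M has columns f1, f2.
System: 3c_1 - c_2 = 10, -3c_1 + 2c_2 = -14; solving gives c_1 = 2, c_2 = -4.
Check: 2f1 - 4f2 = [10, -14].

[2, -4]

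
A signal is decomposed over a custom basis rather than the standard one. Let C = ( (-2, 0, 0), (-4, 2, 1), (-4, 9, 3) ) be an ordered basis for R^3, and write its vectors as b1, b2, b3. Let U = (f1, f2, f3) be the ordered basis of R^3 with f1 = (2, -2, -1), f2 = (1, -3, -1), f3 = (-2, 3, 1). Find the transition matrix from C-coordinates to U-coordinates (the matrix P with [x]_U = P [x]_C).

Column j of P is [bj]_U, since P maps C-coordinates to U-coordinates.
Expressing b1 in U: b1 = 0·f1 + 2f2 + 2f3, so column 1 of P is (0, 2, 2).
Doing the same for each bj gives P = [[0, -1, 0], [2, 2, -2], [2, 2, 1]].

[[0, -1, 0], [2, 2, -2], [2, 2, 1]]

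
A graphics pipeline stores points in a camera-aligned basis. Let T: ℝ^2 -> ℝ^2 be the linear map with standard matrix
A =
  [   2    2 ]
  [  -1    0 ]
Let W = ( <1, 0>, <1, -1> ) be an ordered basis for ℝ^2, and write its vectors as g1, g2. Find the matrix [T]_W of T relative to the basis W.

[[1, -1], [1, 1]]

Let P have columns g1, g2. Then [T]_W = P^(-1) A P.
Here det P = -1, so P^(-1) is integer; computing A P first and then P^(-1)(A P) gives [[1, -1], [1, 1]].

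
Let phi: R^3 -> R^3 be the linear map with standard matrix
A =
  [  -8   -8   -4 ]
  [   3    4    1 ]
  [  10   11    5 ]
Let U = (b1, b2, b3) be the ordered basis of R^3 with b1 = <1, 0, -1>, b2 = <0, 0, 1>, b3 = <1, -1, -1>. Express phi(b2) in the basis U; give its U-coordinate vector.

Column 2 of [phi]_U is the U-coordinate vector of phi(b2).
In standard coordinates phi(b2) = A b2 = <-4, 1, 5>.
Converting to U: <-4, 1, 5> = -3b1 + b2 - b3, so the coordinate vector is <-3, 1, -1>.

<-3, 1, -1>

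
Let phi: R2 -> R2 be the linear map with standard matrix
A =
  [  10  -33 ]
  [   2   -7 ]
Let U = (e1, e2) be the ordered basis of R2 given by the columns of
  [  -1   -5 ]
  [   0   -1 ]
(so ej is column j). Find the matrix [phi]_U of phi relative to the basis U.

[[0, 2], [2, 3]]

With P the matrix whose columns are e1, e2, [phi]_U = P^(-1) A P.
Column by column: phi(e1) = A e1 = (-10, -2); its U-coordinates (0, 2) give column 1.
Continuing for each basis vector yields [phi]_U = [[0, 2], [2, 3]].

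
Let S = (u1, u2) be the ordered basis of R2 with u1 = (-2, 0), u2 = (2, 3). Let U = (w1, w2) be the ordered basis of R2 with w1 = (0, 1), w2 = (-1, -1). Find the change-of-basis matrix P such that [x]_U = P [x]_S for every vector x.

Let M have columns uj and N have columns wj. Then for every x, N [x]_U = x = M [x]_S, so P = N^(-1) M.
Since det N = 1, N^(-1) has integer entries; multiplying gives P = [[2, 1], [2, -2]].

[[2, 1], [2, -2]]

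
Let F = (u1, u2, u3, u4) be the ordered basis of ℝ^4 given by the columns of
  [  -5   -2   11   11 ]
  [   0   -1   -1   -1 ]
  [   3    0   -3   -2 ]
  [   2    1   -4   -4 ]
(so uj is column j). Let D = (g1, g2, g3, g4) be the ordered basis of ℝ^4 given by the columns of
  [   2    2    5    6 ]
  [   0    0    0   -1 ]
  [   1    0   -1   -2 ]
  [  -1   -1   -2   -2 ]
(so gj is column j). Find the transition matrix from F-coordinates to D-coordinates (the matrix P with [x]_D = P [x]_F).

[[2, 0, 0, 1], [-2, 1, 0, -1], [-1, -2, 1, 1], [0, 1, 1, 1]]

Column j of P is [uj]_D, since P maps F-coordinates to D-coordinates.
Expressing u1 in D: u1 = 2g1 - 2g2 - g3 + 0·g4, so column 1 of P is <2, -2, -1, 0>.
Doing the same for each uj gives P = [[2, 0, 0, 1], [-2, 1, 0, -1], [-1, -2, 1, 1], [0, 1, 1, 1]].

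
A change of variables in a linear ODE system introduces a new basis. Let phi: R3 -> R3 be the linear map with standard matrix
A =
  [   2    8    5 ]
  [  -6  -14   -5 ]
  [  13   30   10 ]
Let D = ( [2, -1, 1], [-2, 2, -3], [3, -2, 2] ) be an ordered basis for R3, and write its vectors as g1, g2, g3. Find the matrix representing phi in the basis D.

[[-1, -3, -2], [-3, -3, 1], [-1, -1, 2]]

With P the matrix whose columns are g1, ..., g3, [phi]_D = P^(-1) A P.
Column by column: phi(g1) = A g1 = [1, -3, 6]; its D-coordinates [-1, -3, -1] give column 1.
Continuing for each basis vector yields [phi]_D = [[-1, -3, -2], [-3, -3, 1], [-1, -1, 2]].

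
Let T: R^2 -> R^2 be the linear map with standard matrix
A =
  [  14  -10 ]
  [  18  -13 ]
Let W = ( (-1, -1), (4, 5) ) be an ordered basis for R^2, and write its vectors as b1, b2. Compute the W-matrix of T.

Let P have columns b1, b2. Then [T]_W = P^(-1) A P.
Here det P = -1, so P^(-1) is integer; computing A P first and then P^(-1)(A P) gives [[0, -2], [-1, 1]].

[[0, -2], [-1, 1]]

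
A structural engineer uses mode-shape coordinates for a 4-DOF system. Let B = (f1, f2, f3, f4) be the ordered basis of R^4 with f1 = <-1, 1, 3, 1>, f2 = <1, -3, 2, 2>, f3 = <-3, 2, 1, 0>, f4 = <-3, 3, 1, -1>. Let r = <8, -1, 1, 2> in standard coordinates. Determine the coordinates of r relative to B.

<4, -3, -1, -4>

[r]_B is the unique c with M c = r, where M has columns f1, ..., f4.
Row-reducing the augmented matrix [M | r] gives c = (4, -3, -1, -4).
Check: 4f1 - 3f2 - f3 - 4f4 = <8, -1, 1, 2>.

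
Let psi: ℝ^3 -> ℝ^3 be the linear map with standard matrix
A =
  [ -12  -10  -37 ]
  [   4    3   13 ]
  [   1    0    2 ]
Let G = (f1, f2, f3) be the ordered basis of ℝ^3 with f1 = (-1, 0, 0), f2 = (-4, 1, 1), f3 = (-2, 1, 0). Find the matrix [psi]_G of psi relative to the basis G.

The j-th column of [psi]_G is [psi(fj)]_G.
psi(f1) = A f1 = (12, -4, -1) = -2f1 - f2 - 3f3, so column 1 is (-2, -1, -3).
Repeating for f2, f3 and assembling the columns gives [[-2, 3, 0], [-1, -2, -2], [-3, 2, -3]].

[[-2, 3, 0], [-1, -2, -2], [-3, 2, -3]]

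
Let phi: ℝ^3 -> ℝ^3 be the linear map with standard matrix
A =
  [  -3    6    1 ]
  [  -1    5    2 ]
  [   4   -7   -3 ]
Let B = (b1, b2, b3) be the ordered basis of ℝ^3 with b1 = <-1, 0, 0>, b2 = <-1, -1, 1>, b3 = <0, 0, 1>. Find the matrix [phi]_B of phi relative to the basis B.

[[-2, 0, 1], [-1, 2, -2], [-3, -2, -1]]

With P the matrix whose columns are b1, ..., b3, [phi]_B = P^(-1) A P.
Column by column: phi(b1) = A b1 = <3, 1, -4>; its B-coordinates <-2, -1, -3> give column 1.
Continuing for each basis vector yields [phi]_B = [[-2, 0, 1], [-1, 2, -2], [-3, -2, -1]].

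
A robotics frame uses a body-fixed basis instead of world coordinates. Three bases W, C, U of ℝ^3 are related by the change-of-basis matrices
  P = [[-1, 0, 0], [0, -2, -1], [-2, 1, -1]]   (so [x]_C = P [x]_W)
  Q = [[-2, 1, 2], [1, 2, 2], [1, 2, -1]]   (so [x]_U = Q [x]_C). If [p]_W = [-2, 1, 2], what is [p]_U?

[-2, 0, -9]

Composing the changes, [p]_U = Q P [p]_W.
Q P = [[-2, 0, -3], [-5, -2, -4], [1, -5, -1]]; applying this to [-2, 1, 2] gives [-2, 0, -9].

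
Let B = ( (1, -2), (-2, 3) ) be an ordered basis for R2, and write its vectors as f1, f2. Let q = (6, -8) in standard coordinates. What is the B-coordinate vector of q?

(-2, -4)

[q]_B is the unique c with M c = q, where M has columns f1, f2.
System: c_1 - 2c_2 = 6, -2c_1 + 3c_2 = -8; solving gives c_1 = -2, c_2 = -4.
Check: -2f1 - 4f2 = (6, -8).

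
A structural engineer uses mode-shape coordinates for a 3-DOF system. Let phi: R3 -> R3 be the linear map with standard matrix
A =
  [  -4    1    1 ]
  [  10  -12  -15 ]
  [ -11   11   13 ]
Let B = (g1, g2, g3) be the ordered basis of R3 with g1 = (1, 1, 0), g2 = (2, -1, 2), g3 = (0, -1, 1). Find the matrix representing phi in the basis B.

[[-1, -3, -2], [-1, -2, 1], [2, -3, 0]]

The j-th column of [phi]_B is [phi(gj)]_B.
phi(g1) = A g1 = (-3, -2, 0) = -g1 - g2 + 2g3, so column 1 is (-1, -1, 2).
Repeating for g2, g3 and assembling the columns gives [[-1, -3, -2], [-1, -2, 1], [2, -3, 0]].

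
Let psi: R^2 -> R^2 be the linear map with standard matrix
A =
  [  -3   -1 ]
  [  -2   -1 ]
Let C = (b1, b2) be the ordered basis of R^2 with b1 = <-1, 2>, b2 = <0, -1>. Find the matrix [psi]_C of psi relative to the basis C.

With P the matrix whose columns are b1, b2, [psi]_C = P^(-1) A P.
Column by column: psi(b1) = A b1 = <1, 0>; its C-coordinates <-1, -2> give column 1.
Continuing for each basis vector yields [psi]_C = [[-1, -1], [-2, -3]].

[[-1, -1], [-2, -3]]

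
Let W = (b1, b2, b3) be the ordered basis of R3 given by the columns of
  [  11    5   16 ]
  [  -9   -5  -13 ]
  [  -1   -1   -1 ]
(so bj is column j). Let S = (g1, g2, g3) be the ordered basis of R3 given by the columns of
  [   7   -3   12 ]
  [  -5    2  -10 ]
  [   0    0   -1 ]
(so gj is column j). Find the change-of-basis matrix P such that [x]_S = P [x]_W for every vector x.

Column j of P is [bj]_S, since P maps W-coordinates to S-coordinates.
Expressing b1 in S: b1 = -g1 - 2g2 + g3, so column 1 of P is <-1, -2, 1>.
Doing the same for each bj gives P = [[-1, -1, 1], [-2, 0, 1], [1, 1, 1]].

[[-1, -1, 1], [-2, 0, 1], [1, 1, 1]]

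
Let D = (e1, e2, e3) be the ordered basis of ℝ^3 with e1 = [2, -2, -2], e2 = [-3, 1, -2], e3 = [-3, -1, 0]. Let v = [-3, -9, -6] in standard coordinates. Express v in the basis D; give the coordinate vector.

[v]_D is the unique c with M c = v, where M has columns e1, ..., e3.
Gaussian elimination on [M | v] yields c = (3, 0, 3).
Check: 3e1 + 0·e2 + 3e3 = [-3, -9, -6].

[3, 0, 3]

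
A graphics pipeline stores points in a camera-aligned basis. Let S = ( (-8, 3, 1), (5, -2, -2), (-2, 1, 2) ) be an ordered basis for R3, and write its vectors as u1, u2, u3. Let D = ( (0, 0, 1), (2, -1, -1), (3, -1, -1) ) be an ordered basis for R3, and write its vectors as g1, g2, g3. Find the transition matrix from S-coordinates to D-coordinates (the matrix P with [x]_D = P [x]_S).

Let M have columns uj and N have columns gj. Then for every x, N [x]_D = x = M [x]_S, so P = N^(-1) M.
Since det N = 1, N^(-1) has integer entries; multiplying gives P = [[-2, 0, 1], [-1, 1, -1], [-2, 1, 0]].

[[-2, 0, 1], [-1, 1, -1], [-2, 1, 0]]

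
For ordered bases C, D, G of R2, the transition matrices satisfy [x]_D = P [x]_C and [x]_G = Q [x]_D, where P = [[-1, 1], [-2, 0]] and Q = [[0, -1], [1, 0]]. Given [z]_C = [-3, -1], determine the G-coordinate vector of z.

First [z]_D = P [z]_C = [2, 6].
Then [z]_G = Q [z]_D = [-6, 2].

[-6, 2]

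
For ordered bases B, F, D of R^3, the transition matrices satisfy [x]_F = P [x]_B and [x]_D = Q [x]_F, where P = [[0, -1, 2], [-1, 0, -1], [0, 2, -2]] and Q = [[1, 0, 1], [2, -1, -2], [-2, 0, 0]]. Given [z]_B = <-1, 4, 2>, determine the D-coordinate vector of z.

First [z]_F = P [z]_B = <0, -1, 4>.
Then [z]_D = Q [z]_F = <4, -7, 0>.

<4, -7, 0>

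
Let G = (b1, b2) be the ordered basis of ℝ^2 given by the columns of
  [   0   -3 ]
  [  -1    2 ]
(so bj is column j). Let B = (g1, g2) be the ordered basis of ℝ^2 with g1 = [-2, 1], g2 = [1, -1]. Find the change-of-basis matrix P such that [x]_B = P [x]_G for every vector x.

Let M have columns bj and N have columns gj. Then for every x, N [x]_B = x = M [x]_G, so P = N^(-1) M.
Since det N = 1, N^(-1) has integer entries; multiplying gives P = [[1, 1], [2, -1]].

[[1, 1], [2, -1]]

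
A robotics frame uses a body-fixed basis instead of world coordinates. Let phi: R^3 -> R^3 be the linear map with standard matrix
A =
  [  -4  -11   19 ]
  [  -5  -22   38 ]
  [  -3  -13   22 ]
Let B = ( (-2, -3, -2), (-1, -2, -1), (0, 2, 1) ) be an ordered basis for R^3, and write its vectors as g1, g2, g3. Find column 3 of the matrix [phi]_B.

Column 3 of [phi]_B is the B-coordinate vector of phi(g3).
In standard coordinates phi(g3) = A g3 = (-3, -6, -4).
Converting to B: (-3, -6, -4) = 2g1 - g2 - g3, so the coordinate vector is (2, -1, -1).

(2, -1, -1)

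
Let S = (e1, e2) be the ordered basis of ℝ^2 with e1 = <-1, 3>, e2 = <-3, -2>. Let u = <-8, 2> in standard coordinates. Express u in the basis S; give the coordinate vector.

Write u = c_1 e1 + c_2 e2 and solve for the c_i.
System: -c_1 - 3c_2 = -8, 3c_1 - 2c_2 = 2; solving gives c_1 = 2, c_2 = 2.
Check: 2e1 + 2e2 = <-8, 2>.

<2, 2>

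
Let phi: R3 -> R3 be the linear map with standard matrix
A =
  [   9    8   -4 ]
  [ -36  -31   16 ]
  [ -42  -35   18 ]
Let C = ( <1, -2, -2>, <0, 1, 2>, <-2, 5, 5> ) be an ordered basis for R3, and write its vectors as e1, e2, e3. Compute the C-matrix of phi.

[[-3, 2, 0], [-2, 0, 2], [-2, 1, -1]]

Let P have columns e1, ..., e3. Then [phi]_C = P^(-1) A P.
Here det P = -1, so P^(-1) is integer; computing A P first and then P^(-1)(A P) gives [[-3, 2, 0], [-2, 0, 2], [-2, 1, -1]].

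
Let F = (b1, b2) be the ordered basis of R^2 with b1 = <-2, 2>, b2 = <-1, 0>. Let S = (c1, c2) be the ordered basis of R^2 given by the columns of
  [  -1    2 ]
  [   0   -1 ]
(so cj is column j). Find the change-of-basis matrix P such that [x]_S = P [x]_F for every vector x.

Take x = bj: its F-coordinates are the j-th standard unit vector, so P e_j — column j of P — equals [bj]_S.
b1 = -2c1 - 2c2, giving column 1 = <-2, -2>; repeating for each j gives P = [[-2, 1], [-2, 0]].

[[-2, 1], [-2, 0]]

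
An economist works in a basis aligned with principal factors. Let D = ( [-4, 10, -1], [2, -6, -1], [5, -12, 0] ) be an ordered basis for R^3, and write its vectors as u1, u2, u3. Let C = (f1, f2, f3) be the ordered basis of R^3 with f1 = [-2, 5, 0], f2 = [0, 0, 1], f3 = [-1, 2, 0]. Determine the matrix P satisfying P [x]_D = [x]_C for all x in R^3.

[[2, -2, -2], [-1, -1, 0], [0, 2, -1]]

Let M have columns uj and N have columns fj. Then for every x, N [x]_C = x = M [x]_D, so P = N^(-1) M.
Since det N = -1, N^(-1) has integer entries; multiplying gives P = [[2, -2, -2], [-1, -1, 0], [0, 2, -1]].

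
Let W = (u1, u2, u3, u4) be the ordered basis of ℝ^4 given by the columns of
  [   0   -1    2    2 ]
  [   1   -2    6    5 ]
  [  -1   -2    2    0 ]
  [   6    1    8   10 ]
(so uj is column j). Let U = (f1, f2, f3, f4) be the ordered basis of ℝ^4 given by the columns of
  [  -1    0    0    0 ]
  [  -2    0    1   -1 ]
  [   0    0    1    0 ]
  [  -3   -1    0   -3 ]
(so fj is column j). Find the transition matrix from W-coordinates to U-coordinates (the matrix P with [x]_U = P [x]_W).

[[0, 1, -2, -2], [0, 2, -2, -1], [-1, -2, 2, 0], [-2, -2, 0, -1]]

Let M have columns uj and N have columns fj. Then for every x, N [x]_U = x = M [x]_W, so P = N^(-1) M.
Since det N = 1, N^(-1) has integer entries; multiplying gives P = [[0, 1, -2, -2], [0, 2, -2, -1], [-1, -2, 2, 0], [-2, -2, 0, -1]].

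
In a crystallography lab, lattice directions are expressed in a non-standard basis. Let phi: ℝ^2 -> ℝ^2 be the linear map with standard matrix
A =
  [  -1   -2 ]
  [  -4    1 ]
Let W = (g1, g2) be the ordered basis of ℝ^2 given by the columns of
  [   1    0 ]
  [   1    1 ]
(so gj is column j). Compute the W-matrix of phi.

[[-3, -2], [0, 3]]

Let P have columns g1, g2. Then [phi]_W = P^(-1) A P.
Here det P = 1, so P^(-1) is integer; computing A P first and then P^(-1)(A P) gives [[-3, -2], [0, 3]].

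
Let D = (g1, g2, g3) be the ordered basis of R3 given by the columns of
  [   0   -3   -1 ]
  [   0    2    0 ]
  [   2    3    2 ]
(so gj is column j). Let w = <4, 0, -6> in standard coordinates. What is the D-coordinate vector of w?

<1, 0, -4>

[w]_D is the unique c with M c = w, where M has columns g1, ..., g3.
Solving this 3x3 system gives c = (1, 0, -4).
Check: g1 + 0·g2 - 4g3 = <4, 0, -6>.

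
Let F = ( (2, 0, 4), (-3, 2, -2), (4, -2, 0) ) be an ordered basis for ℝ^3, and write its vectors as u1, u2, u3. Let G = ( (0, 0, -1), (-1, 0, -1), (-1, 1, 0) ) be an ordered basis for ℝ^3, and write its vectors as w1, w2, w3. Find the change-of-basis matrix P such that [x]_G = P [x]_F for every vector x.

Let M have columns uj and N have columns wj. Then for every x, N [x]_G = x = M [x]_F, so P = N^(-1) M.
Since det N = 1, N^(-1) has integer entries; multiplying gives P = [[-2, 1, 2], [-2, 1, -2], [0, 2, -2]].

[[-2, 1, 2], [-2, 1, -2], [0, 2, -2]]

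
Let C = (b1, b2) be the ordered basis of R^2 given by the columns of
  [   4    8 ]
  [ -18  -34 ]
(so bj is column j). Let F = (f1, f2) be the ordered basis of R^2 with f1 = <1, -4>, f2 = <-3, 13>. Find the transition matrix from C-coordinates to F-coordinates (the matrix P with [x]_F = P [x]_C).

[[-2, 2], [-2, -2]]

Column j of P is [bj]_F, since P maps C-coordinates to F-coordinates.
Expressing b1 in F: b1 = -2f1 - 2f2, so column 1 of P is <-2, -2>.
Doing the same for each bj gives P = [[-2, 2], [-2, -2]].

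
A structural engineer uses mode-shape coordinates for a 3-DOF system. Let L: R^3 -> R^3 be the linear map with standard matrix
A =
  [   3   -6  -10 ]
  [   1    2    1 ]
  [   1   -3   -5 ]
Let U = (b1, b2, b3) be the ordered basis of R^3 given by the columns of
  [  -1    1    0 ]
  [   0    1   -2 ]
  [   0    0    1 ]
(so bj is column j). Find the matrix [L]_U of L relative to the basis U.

[[0, 2, -3], [-3, -1, -1], [-1, -2, 1]]

The j-th column of [L]_U is [L(bj)]_U.
L(b1) = A b1 = (-3, -1, -1) = 0·b1 - 3b2 - b3, so column 1 is (0, -3, -1).
Repeating for b2, b3 and assembling the columns gives [[0, 2, -3], [-3, -1, -1], [-1, -2, 1]].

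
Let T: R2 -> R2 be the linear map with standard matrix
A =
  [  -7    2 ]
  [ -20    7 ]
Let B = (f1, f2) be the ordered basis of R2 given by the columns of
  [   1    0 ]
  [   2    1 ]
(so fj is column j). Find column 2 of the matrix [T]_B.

(2, 3)

Compute T(f2) = A f2 = (2, 7) in standard coordinates.
Then write this in B-coordinates: solve for y in y_1 f1 + y_2 f2 = (2, 7).
This gives y = (2, 3), which is column 2 of [T]_B.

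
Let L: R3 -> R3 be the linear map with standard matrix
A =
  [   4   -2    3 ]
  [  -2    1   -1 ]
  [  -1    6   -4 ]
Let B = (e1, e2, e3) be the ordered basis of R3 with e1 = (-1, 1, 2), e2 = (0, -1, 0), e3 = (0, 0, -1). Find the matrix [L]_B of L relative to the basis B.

[[0, -2, 3], [-1, -1, 2], [1, 2, 2]]

With P the matrix whose columns are e1, ..., e3, [L]_B = P^(-1) A P.
Column by column: L(e1) = A e1 = (0, 1, -1); its B-coordinates (0, -1, 1) give column 1.
Continuing for each basis vector yields [L]_B = [[0, -2, 3], [-1, -1, 2], [1, 2, 2]].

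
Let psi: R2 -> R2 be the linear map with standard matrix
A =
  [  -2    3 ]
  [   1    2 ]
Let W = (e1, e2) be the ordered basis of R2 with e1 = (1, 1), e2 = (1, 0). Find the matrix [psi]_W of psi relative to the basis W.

With P the matrix whose columns are e1, e2, [psi]_W = P^(-1) A P.
Column by column: psi(e1) = A e1 = (1, 3); its W-coordinates (3, -2) give column 1.
Continuing for each basis vector yields [psi]_W = [[3, 1], [-2, -3]].

[[3, 1], [-2, -3]]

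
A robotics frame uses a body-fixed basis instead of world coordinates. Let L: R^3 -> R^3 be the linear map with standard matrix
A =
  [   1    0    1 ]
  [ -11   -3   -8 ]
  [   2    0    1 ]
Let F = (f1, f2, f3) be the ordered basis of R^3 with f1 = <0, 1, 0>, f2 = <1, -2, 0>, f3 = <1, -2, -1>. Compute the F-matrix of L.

[[-3, -3, 3], [0, 3, 1], [0, -2, -1]]

Let P have columns f1, ..., f3. Then [L]_F = P^(-1) A P.
Here det P = 1, so P^(-1) is integer; computing A P first and then P^(-1)(A P) gives [[-3, -3, 3], [0, 3, 1], [0, -2, -1]].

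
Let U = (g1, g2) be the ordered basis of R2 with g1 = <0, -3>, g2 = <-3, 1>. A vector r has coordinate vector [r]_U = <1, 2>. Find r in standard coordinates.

r = M [r]_U, where M has columns g1, g2.
Carrying out the matrix-vector product, r = <-6, -1>.

<-6, -1>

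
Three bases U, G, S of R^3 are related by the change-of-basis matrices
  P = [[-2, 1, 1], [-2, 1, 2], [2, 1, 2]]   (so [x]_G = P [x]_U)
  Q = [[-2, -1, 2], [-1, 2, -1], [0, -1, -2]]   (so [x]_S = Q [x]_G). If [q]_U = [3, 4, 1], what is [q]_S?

First [q]_G = P [q]_U = [-1, 0, 12].
Then [q]_S = Q [q]_G = [26, -11, -24].

[26, -11, -24]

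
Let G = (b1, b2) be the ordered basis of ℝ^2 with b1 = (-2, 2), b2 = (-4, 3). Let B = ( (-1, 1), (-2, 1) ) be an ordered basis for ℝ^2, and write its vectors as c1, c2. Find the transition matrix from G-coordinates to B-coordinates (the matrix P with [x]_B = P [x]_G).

[[2, 2], [0, 1]]

Let M have columns bj and N have columns cj. Then for every x, N [x]_B = x = M [x]_G, so P = N^(-1) M.
Since det N = 1, N^(-1) has integer entries; multiplying gives P = [[2, 2], [0, 1]].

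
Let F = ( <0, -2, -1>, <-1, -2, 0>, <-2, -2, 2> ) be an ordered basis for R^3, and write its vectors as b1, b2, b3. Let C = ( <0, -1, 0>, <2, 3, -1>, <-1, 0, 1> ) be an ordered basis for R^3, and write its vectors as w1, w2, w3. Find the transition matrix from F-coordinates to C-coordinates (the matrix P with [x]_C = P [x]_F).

Take x = bj: its F-coordinates are the j-th standard unit vector, so P e_j — column j of P — equals [bj]_C.
b1 = -w1 - w2 - 2w3, giving column 1 = <-1, -1, -2>; repeating for each j gives P = [[-1, -1, 2], [-1, -1, 0], [-2, -1, 2]].

[[-1, -1, 2], [-1, -1, 0], [-2, -1, 2]]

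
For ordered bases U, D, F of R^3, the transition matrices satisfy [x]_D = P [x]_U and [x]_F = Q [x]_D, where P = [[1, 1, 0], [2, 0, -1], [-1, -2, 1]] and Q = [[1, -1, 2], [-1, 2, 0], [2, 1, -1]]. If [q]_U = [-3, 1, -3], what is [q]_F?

Apply P to get D-coordinates [-2, -3, -2], then Q to get F-coordinates.
The result is [q]_F = [-3, -4, -5].

[-3, -4, -5]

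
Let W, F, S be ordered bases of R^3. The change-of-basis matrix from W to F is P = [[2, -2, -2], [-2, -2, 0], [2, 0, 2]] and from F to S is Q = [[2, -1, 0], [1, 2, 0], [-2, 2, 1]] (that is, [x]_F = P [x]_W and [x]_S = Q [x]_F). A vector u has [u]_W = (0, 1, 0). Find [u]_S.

(-2, -6, 0)

First [u]_F = P [u]_W = (-2, -2, 0).
Then [u]_S = Q [u]_F = (-2, -6, 0).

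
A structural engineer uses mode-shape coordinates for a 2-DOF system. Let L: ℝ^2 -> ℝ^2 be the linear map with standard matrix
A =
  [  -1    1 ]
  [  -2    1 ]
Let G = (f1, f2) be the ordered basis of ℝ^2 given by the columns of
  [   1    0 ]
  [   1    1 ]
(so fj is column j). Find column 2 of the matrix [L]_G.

Compute L(f2) = A f2 = (1, 1) in standard coordinates.
Then write this in G-coordinates: solve for y in y_1 f1 + y_2 f2 = (1, 1).
This gives y = (1, 0), which is column 2 of [L]_G.

(1, 0)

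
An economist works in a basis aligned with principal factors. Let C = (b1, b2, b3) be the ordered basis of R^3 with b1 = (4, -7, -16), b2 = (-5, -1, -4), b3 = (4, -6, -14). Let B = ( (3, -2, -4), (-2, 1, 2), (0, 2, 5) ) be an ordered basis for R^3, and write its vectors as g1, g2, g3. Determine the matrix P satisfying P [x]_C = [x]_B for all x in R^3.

[[2, -1, 0], [1, 1, -2], [-2, -2, -2]]

Take x = bj: its C-coordinates are the j-th standard unit vector, so P e_j — column j of P — equals [bj]_B.
b1 = 2g1 + g2 - 2g3, giving column 1 = (2, 1, -2); repeating for each j gives P = [[2, -1, 0], [1, 1, -2], [-2, -2, -2]].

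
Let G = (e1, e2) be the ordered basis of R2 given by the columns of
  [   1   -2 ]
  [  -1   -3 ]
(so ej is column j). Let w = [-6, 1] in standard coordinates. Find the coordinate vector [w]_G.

Write w = c_1 e1 + c_2 e2 and solve for the c_i.
System: c_1 - 2c_2 = -6, -c_1 - 3c_2 = 1; solving gives c_1 = -4, c_2 = 1.
Check: -4e1 + e2 = [-6, 1].

[-4, 1]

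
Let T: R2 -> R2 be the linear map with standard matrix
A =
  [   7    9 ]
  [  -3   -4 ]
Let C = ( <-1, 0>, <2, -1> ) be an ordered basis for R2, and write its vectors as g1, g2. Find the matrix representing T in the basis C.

[[1, -1], [-3, 2]]

Let P have columns g1, g2. Then [T]_C = P^(-1) A P.
Here det P = 1, so P^(-1) is integer; computing A P first and then P^(-1)(A P) gives [[1, -1], [-3, 2]].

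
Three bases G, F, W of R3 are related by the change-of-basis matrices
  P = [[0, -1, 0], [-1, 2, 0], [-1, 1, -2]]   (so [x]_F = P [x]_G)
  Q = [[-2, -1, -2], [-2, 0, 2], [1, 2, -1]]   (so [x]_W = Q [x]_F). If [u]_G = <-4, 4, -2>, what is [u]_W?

<-28, 32, 8>

Apply P to get F-coordinates <-4, 12, 12>, then Q to get W-coordinates.
The result is [u]_W = <-28, 32, 8>.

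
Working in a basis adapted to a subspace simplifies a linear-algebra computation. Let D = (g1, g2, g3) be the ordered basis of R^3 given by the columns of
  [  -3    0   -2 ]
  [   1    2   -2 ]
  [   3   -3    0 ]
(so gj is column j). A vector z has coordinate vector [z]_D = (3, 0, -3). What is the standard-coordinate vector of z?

The coordinates say z = 3g1 + 0·g2 - 3g3; adding the scaled basis vectors gives (-3, 9, 9).

(-3, 9, 9)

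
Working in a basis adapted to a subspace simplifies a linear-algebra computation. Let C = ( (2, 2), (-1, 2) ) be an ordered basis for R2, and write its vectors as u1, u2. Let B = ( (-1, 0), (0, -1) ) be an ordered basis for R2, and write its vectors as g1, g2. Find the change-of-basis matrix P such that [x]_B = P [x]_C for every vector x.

Take x = uj: its C-coordinates are the j-th standard unit vector, so P e_j — column j of P — equals [uj]_B.
u1 = -2g1 - 2g2, giving column 1 = (-2, -2); repeating for each j gives P = [[-2, 1], [-2, -2]].

[[-2, 1], [-2, -2]]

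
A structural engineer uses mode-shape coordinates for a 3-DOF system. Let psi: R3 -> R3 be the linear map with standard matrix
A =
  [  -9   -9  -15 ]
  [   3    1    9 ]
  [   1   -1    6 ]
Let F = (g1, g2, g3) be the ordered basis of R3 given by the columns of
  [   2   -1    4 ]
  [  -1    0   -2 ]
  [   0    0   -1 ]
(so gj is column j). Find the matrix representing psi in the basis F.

[[1, 1, -1], [-1, -3, 1], [-3, 1, 0]]

The j-th column of [psi]_F is [psi(gj)]_F.
psi(g1) = A g1 = (-9, 5, 3) = g1 - g2 - 3g3, so column 1 is (1, -1, -3).
Repeating for g2, g3 and assembling the columns gives [[1, 1, -1], [-1, -3, 1], [-3, 1, 0]].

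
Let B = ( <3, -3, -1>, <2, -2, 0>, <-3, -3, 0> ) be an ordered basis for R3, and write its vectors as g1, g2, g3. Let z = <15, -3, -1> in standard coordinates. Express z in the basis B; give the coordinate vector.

<1, 3, -2>

[z]_B is the unique c with M c = z, where M has columns g1, ..., g3.
Gaussian elimination on [M | z] yields c = (1, 3, -2).
Check: g1 + 3g2 - 2g3 = <15, -3, -1>.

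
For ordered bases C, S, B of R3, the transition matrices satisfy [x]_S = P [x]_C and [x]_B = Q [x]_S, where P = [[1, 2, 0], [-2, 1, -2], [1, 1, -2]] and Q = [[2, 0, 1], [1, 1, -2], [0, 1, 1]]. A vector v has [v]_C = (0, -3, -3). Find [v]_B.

Apply P to get S-coordinates (-6, 3, 3), then Q to get B-coordinates.
The result is [v]_B = (-9, -9, 6).

(-9, -9, 6)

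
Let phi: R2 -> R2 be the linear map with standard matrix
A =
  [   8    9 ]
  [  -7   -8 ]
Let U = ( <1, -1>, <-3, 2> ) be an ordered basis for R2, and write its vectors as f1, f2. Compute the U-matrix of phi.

[[-1, -3], [0, 1]]

Let P have columns f1, f2. Then [phi]_U = P^(-1) A P.
Here det P = -1, so P^(-1) is integer; computing A P first and then P^(-1)(A P) gives [[-1, -3], [0, 1]].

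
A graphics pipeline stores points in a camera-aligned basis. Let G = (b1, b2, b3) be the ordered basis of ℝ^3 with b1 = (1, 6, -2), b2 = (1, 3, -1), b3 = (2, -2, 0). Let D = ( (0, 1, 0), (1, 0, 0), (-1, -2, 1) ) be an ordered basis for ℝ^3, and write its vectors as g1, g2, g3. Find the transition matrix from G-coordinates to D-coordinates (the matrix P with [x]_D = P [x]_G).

Let M have columns bj and N have columns gj. Then for every x, N [x]_D = x = M [x]_G, so P = N^(-1) M.
Since det N = -1, N^(-1) has integer entries; multiplying gives P = [[2, 1, -2], [-1, 0, 2], [-2, -1, 0]].

[[2, 1, -2], [-1, 0, 2], [-2, -1, 0]]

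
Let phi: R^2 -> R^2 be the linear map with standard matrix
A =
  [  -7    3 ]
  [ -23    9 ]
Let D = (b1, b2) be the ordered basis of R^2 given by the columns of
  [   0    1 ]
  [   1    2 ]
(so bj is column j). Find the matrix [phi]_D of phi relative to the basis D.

[[3, -3], [3, -1]]

With P the matrix whose columns are b1, b2, [phi]_D = P^(-1) A P.
Column by column: phi(b1) = A b1 = (3, 9); its D-coordinates (3, 3) give column 1.
Continuing for each basis vector yields [phi]_D = [[3, -3], [3, -1]].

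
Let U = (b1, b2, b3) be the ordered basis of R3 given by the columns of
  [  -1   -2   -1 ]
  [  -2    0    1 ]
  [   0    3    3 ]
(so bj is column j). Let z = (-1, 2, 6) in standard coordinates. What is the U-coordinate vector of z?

(1, -2, 4)

Write z = c_1 b1 + ... + c_3 b3 and solve for the c_i.
Solving this 3x3 system gives c = (1, -2, 4).
Check: b1 - 2b2 + 4b3 = (-1, 2, 6).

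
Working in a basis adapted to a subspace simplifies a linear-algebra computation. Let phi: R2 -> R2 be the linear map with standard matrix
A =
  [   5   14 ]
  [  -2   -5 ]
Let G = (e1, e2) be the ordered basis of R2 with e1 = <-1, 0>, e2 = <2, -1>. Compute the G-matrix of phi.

[[1, 2], [-2, -1]]

The j-th column of [phi]_G is [phi(ej)]_G.
phi(e1) = A e1 = <-5, 2> = e1 - 2e2, so column 1 is <1, -2>.
Repeating for e2 and assembling the columns gives [[1, 2], [-2, -1]].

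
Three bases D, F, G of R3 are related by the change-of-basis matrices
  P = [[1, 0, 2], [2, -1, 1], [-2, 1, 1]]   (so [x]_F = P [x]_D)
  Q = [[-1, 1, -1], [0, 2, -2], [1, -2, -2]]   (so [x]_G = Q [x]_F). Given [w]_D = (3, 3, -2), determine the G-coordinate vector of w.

Apply P to get F-coordinates (-1, 1, -5), then Q to get G-coordinates.
The result is [w]_G = (7, 12, 7).

(7, 12, 7)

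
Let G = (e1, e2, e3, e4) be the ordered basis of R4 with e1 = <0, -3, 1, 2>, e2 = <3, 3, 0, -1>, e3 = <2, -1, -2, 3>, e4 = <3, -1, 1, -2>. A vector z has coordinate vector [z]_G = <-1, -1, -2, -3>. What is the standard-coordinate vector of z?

z = M [z]_G, where M has columns e1, ..., e4.
Carrying out the matrix-vector product, z = <-16, 5, 0, -1>.

<-16, 5, 0, -1>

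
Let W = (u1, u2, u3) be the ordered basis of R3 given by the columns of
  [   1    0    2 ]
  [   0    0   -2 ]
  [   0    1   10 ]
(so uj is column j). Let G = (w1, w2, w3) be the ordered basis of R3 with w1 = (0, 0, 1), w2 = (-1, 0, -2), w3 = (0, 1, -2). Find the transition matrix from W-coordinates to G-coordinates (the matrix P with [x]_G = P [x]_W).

[[-2, 1, 2], [-1, 0, -2], [0, 0, -2]]

Column j of P is [uj]_G, since P maps W-coordinates to G-coordinates.
Expressing u1 in G: u1 = -2w1 - w2 + 0·w3, so column 1 of P is (-2, -1, 0).
Doing the same for each uj gives P = [[-2, 1, 2], [-1, 0, -2], [0, 0, -2]].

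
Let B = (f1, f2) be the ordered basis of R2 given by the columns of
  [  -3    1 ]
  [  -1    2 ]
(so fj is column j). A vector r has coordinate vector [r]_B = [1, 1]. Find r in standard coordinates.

r = M [r]_B, where M has columns f1, f2.
Carrying out the matrix-vector product, r = [-2, 1].

[-2, 1]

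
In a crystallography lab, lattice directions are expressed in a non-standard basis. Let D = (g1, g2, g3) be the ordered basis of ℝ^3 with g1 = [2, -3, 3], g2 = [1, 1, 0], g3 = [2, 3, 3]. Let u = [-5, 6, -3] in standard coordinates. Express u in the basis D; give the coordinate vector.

[-2, -3, 1]

[u]_D is the unique c with M c = u, where M has columns g1, ..., g3.
Gaussian elimination on [M | u] yields c = (-2, -3, 1).
Check: -2g1 - 3g2 + g3 = [-5, 6, -3].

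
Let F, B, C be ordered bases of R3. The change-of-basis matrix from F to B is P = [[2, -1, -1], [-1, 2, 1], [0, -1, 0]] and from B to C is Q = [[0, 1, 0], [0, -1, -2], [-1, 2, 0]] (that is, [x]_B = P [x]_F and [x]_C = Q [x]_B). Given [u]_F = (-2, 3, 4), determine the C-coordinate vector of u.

Apply P to get B-coordinates (-11, 12, -3), then Q to get C-coordinates.
The result is [u]_C = (12, -6, 35).

(12, -6, 35)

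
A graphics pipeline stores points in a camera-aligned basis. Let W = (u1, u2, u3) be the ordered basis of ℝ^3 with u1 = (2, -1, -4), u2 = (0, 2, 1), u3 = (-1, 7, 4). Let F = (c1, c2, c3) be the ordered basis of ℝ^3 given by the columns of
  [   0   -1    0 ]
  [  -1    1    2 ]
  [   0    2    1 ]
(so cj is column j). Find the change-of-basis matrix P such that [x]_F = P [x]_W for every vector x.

[[-1, 0, -2], [-2, 0, 1], [0, 1, 2]]

Take x = uj: its W-coordinates are the j-th standard unit vector, so P e_j — column j of P — equals [uj]_F.
u1 = -c1 - 2c2 + 0·c3, giving column 1 = (-1, -2, 0); repeating for each j gives P = [[-1, 0, -2], [-2, 0, 1], [0, 1, 2]].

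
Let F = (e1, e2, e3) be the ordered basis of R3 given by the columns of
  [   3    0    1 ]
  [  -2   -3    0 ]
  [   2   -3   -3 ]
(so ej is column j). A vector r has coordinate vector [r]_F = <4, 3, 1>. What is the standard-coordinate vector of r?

<13, -17, -4>

By definition r = 4e1 + 3e2 + e3.
Summing componentwise gives <13, -17, -4>.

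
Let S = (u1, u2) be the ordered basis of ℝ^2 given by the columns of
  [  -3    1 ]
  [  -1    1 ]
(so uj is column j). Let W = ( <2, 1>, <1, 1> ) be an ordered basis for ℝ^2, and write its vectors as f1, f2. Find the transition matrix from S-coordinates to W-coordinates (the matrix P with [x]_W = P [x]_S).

Take x = uj: its S-coordinates are the j-th standard unit vector, so P e_j — column j of P — equals [uj]_W.
u1 = -2f1 + f2, giving column 1 = <-2, 1>; repeating for each j gives P = [[-2, 0], [1, 1]].

[[-2, 0], [1, 1]]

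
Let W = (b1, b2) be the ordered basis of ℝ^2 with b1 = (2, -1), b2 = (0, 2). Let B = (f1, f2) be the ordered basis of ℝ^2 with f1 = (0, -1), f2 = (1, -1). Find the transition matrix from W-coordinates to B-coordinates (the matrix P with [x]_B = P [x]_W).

[[-1, -2], [2, 0]]

Take x = bj: its W-coordinates are the j-th standard unit vector, so P e_j — column j of P — equals [bj]_B.
b1 = -f1 + 2f2, giving column 1 = (-1, 2); repeating for each j gives P = [[-1, -2], [2, 0]].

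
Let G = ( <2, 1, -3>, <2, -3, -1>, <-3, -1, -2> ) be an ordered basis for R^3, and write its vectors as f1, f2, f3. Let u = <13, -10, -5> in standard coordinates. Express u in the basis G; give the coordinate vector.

<1, 4, -1>

[u]_G is the unique c with M c = u, where M has columns f1, ..., f3.
Gaussian elimination on [M | u] yields c = (1, 4, -1).
Check: f1 + 4f2 - f3 = <13, -10, -5>.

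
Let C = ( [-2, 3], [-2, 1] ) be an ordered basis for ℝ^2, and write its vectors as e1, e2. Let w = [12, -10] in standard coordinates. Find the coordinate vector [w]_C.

We seek scalars with c_1 e1 + c_2 e2 = w; equivalently solve M c = w where the columns of M are e1, e2.
System: -2c_1 - 2c_2 = 12, 3c_1 + c_2 = -10; solving gives c_1 = -2, c_2 = -4.
Check: -2e1 - 4e2 = [12, -10].

[-2, -4]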